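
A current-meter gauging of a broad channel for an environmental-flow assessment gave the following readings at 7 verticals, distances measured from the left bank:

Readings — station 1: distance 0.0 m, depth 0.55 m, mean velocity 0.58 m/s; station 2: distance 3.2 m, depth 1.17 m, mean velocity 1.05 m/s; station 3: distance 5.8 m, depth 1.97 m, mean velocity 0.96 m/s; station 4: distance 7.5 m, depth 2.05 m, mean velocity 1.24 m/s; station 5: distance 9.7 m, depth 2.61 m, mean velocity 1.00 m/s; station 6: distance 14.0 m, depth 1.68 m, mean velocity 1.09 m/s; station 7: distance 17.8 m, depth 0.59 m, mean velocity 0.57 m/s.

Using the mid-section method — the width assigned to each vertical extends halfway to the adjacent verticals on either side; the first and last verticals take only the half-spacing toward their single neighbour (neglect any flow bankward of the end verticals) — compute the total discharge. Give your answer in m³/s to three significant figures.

29.6 m³/s

w_1 = (3.2 − 0.0)/2 = 1.6 m; q_1 = 0.58 × 0.55 × 1.6 = 0.5104 m³/s
w_2 = (5.8 − 0.0)/2 = 2.9 m; q_2 = 1.05 × 1.17 × 2.9 = 3.563 m³/s
w_3 = (7.5 − 3.2)/2 = 2.15 m; q_3 = 0.96 × 1.97 × 2.15 = 4.066 m³/s
w_4 = (9.7 − 5.8)/2 = 1.95 m; q_4 = 1.24 × 2.05 × 1.95 = 4.957 m³/s
w_5 = (14.0 − 7.5)/2 = 3.25 m; q_5 = 1.00 × 2.61 × 3.25 = 8.483 m³/s
w_6 = (17.8 − 9.7)/2 = 4.05 m; q_6 = 1.09 × 1.68 × 4.05 = 7.416 m³/s
w_7 = (17.8 − 14.0)/2 = 1.9 m; q_7 = 0.57 × 0.59 × 1.9 = 0.6390 m³/s
Q = Σ qᵢ = 29.63 m³/s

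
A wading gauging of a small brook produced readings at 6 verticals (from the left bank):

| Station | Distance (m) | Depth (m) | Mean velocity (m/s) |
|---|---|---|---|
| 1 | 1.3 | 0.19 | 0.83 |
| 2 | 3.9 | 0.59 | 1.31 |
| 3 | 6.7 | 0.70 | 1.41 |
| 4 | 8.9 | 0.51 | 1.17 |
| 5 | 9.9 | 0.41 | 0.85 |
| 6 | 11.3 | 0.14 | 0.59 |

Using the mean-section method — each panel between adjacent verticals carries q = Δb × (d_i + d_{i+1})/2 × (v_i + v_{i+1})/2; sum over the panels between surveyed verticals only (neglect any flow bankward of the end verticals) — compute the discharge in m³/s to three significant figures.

Panel 1-2: Δb = 2.6 m, d̄ = (0.19+0.59)/2 = 0.39, v̄ = (0.83+1.31)/2 = 1.07 → q = 2.6×0.39×1.07 = 1.085 m³/s
Panel 2-3: Δb = 2.8 m, d̄ = (0.59+0.70)/2 = 0.645, v̄ = (1.31+1.41)/2 = 1.36 → q = 2.8×0.645×1.36 = 2.456 m³/s
Panel 3-4: Δb = 2.2 m, d̄ = (0.70+0.51)/2 = 0.605, v̄ = (1.41+1.17)/2 = 1.29 → q = 2.2×0.605×1.29 = 1.717 m³/s
Panel 4-5: Δb = 1 m, d̄ = (0.51+0.41)/2 = 0.46, v̄ = (1.17+0.85)/2 = 1.01 → q = 1×0.46×1.01 = 0.4646 m³/s
Panel 5-6: Δb = 1.4 m, d̄ = (0.41+0.14)/2 = 0.275, v̄ = (0.85+0.59)/2 = 0.72 → q = 1.4×0.275×0.72 = 0.2772 m³/s
Q = Σ q = 6.000 m³/s

6.00 m³/s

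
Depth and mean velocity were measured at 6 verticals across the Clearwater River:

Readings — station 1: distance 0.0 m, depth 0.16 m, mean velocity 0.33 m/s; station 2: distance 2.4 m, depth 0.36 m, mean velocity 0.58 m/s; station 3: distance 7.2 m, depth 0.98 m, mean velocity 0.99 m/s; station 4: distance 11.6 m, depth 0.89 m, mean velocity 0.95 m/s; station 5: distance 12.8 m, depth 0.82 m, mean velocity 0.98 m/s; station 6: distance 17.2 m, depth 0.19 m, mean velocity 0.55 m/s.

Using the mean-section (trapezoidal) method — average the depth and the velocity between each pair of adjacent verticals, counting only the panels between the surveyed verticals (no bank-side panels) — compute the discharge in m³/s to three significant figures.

Panel 1-2: Δb = 2.4 m, d̄ = (0.16+0.36)/2 = 0.26, v̄ = (0.33+0.58)/2 = 0.455 → q = 2.4×0.26×0.455 = 0.2839 m³/s
Panel 2-3: Δb = 4.8 m, d̄ = (0.36+0.98)/2 = 0.67, v̄ = (0.58+0.99)/2 = 0.785 → q = 4.8×0.67×0.785 = 2.525 m³/s
Panel 3-4: Δb = 4.4 m, d̄ = (0.98+0.89)/2 = 0.935, v̄ = (0.99+0.95)/2 = 0.97 → q = 4.4×0.935×0.97 = 3.991 m³/s
Panel 4-5: Δb = 1.2 m, d̄ = (0.89+0.82)/2 = 0.855, v̄ = (0.95+0.98)/2 = 0.965 → q = 1.2×0.855×0.965 = 0.9901 m³/s
Panel 5-6: Δb = 4.4 m, d̄ = (0.82+0.19)/2 = 0.505, v̄ = (0.98+0.55)/2 = 0.765 → q = 4.4×0.505×0.765 = 1.700 m³/s
Q = Σ q = 9.489 m³/s

9.49 m³/s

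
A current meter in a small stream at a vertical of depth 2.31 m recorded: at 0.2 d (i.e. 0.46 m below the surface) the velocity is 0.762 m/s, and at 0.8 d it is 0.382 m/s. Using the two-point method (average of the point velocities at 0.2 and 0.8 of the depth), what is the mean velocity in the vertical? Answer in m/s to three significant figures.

0.572 m/s

v̄ = (0.762 + 0.382) / 2 = 0.5720 m/s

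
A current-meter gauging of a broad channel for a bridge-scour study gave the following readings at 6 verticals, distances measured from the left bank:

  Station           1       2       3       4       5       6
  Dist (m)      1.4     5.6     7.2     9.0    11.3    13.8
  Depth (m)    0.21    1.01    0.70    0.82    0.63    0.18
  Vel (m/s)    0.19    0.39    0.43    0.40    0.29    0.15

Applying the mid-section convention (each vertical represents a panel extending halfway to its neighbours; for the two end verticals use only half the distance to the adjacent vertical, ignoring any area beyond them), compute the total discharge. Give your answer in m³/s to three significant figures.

2.88 m³/s

w_1 = (5.6 − 1.4)/2 = 2.1 m; q_1 = 0.19 × 0.21 × 2.1 = 0.08379 m³/s
w_2 = (7.2 − 1.4)/2 = 2.9 m; q_2 = 0.39 × 1.01 × 2.9 = 1.142 m³/s
w_3 = (9.0 − 5.6)/2 = 1.7 m; q_3 = 0.43 × 0.70 × 1.7 = 0.5117 m³/s
w_4 = (11.3 − 7.2)/2 = 2.05 m; q_4 = 0.40 × 0.82 × 2.05 = 0.6724 m³/s
w_5 = (13.8 − 9.0)/2 = 2.4 m; q_5 = 0.29 × 0.63 × 2.4 = 0.4385 m³/s
w_6 = (13.8 − 11.3)/2 = 1.25 m; q_6 = 0.15 × 0.18 × 1.25 = 0.03375 m³/s
Q = Σ qᵢ = 2.882 m³/s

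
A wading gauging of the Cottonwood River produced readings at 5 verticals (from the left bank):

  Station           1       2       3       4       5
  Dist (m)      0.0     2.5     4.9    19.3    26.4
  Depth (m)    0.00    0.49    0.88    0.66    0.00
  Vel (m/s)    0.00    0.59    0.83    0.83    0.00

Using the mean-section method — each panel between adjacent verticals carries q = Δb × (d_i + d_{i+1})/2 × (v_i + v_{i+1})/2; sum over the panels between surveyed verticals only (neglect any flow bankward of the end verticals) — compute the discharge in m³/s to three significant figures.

11.5 m³/s

Panel 1-2: Δb = 2.5 m, d̄ = (0.00+0.49)/2 = 0.245, v̄ = (0.00+0.59)/2 = 0.295 → q = 2.5×0.245×0.295 = 0.1807 m³/s
Panel 2-3: Δb = 2.4 m, d̄ = (0.49+0.88)/2 = 0.685, v̄ = (0.59+0.83)/2 = 0.71 → q = 2.4×0.685×0.71 = 1.167 m³/s
Panel 3-4: Δb = 14.4 m, d̄ = (0.88+0.66)/2 = 0.77, v̄ = (0.83+0.83)/2 = 0.83 → q = 14.4×0.77×0.83 = 9.203 m³/s
Panel 4-5: Δb = 7.1 m, d̄ = (0.66+0.00)/2 = 0.33, v̄ = (0.83+0.00)/2 = 0.415 → q = 7.1×0.33×0.415 = 0.9723 m³/s
Q = Σ q = 11.52 m³/s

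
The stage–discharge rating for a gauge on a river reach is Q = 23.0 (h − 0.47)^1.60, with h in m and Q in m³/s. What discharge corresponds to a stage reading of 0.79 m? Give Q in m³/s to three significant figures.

3.72 m³/s

Q = 23.0 × (0.79 − 0.47)^1.60 = 23.0 × 0.32^1.60 = 3.715 m³/s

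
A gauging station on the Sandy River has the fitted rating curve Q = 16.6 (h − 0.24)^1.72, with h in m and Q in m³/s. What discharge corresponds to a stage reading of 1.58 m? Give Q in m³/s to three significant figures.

27.5 m³/s

Q = 16.6 × (1.58 − 0.24)^1.72 = 16.6 × 1.34^1.72 = 27.46 m³/s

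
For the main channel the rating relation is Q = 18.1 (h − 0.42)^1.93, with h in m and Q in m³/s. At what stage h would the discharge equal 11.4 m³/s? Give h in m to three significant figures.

1.21 m

h − h₀ = (Q/C)^(1/b) = (11.4/18.1)^(1/1.93) = 0.7870 m
h = 0.42 + 0.7870 = 1.207 m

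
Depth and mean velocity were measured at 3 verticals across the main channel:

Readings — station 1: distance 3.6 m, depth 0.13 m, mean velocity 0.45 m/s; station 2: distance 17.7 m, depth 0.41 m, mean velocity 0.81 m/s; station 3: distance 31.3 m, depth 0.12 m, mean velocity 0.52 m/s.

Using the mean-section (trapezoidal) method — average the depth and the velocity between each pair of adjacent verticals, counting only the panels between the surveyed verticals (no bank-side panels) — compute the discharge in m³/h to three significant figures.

17300 m³/h

Panel 1-2: Δb = 14.1 m, d̄ = (0.13+0.41)/2 = 0.27, v̄ = (0.45+0.81)/2 = 0.63 → q = 14.1×0.27×0.63 = 2.398 m³/s
Panel 2-3: Δb = 13.6 m, d̄ = (0.41+0.12)/2 = 0.265, v̄ = (0.81+0.52)/2 = 0.665 → q = 13.6×0.265×0.665 = 2.397 m³/s
Q = Σ q = 4.795 m³/s
= 4.795 × 3600 = 17260 m³/h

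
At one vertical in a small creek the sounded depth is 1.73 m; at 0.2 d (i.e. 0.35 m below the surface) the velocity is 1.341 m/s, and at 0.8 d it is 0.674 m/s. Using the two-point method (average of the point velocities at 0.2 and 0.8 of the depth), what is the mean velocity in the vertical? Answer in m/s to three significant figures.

v̄ = (1.341 + 0.674) / 2 = 1.008 m/s

1.01 m/s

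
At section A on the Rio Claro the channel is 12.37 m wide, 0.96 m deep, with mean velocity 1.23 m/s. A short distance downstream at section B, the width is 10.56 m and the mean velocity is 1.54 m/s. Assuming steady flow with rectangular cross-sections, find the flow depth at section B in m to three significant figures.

0.898 m

Q = A₁V₁ = (12.37×0.96) × 1.23 = 14.61 m³/s
d₂ = Q/(b₂ V₂) = 14.61/(10.56×1.54) = 0.8982 m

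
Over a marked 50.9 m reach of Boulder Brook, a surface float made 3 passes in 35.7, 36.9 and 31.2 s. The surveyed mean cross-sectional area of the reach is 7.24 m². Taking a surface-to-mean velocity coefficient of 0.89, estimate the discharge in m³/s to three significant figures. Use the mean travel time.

9.48 m³/s

t̄ = (35.7 + 36.9 + 31.2) / 3 = 34.6 s
v_surface = L / t̄ = 50.9 / 34.6 = 1.471 m/s
v_mean = 0.89 × 1.471 = 1.309 m/s
Q = A × v_mean = 7.24 × 1.309 = 9.479 m³/s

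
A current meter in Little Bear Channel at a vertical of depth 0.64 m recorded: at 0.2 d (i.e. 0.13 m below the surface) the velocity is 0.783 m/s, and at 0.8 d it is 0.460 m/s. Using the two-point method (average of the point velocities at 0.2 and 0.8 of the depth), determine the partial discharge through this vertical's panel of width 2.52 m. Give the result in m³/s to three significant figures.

1.00 m³/s

v̄ = (0.783 + 0.460) / 2 = 0.6215 m/s
q = v̄ × d × w = 0.6215 × 0.64 × 2.52 = 1.002 m³/s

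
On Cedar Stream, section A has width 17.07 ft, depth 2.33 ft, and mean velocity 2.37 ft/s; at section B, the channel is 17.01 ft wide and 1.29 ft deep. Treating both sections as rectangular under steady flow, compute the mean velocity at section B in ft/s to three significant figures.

4.30 ft/s

Q = A₁V₁ = (17.07×2.33) × 2.37 = 94.26 ft³/s
A₂ = 17.01 × 1.29 = 21.94 ft²
V₂ = Q/A₂ = 94.26/21.94 = 4.296 ft/s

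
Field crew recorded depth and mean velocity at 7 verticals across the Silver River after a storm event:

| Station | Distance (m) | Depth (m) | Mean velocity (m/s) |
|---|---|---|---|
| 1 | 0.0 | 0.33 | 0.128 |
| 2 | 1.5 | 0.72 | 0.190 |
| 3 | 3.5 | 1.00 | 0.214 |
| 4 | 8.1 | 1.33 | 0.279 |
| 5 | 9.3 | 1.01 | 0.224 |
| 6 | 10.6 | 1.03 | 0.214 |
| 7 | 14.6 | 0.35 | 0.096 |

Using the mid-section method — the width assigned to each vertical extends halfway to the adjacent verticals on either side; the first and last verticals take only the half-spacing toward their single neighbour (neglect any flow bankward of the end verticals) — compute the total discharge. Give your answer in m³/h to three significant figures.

10800 m³/h

w_1 = (1.5 − 0.0)/2 = 0.75 m; q_1 = 0.128 × 0.33 × 0.75 = 0.03168 m³/s
w_2 = (3.5 − 0.0)/2 = 1.75 m; q_2 = 0.190 × 0.72 × 1.75 = 0.2394 m³/s
w_3 = (8.1 − 1.5)/2 = 3.3 m; q_3 = 0.214 × 1.00 × 3.3 = 0.7062 m³/s
w_4 = (9.3 − 3.5)/2 = 2.9 m; q_4 = 0.279 × 1.33 × 2.9 = 1.076 m³/s
w_5 = (10.6 − 8.1)/2 = 1.25 m; q_5 = 0.224 × 1.01 × 1.25 = 0.2828 m³/s
w_6 = (14.6 − 9.3)/2 = 2.65 m; q_6 = 0.214 × 1.03 × 2.65 = 0.5841 m³/s
w_7 = (14.6 − 10.6)/2 = 2 m; q_7 = 0.096 × 0.35 × 2 = 0.06720 m³/s
Q = Σ qᵢ = 2.987 m³/s
= 2.987 × 3600 = 10750 m³/h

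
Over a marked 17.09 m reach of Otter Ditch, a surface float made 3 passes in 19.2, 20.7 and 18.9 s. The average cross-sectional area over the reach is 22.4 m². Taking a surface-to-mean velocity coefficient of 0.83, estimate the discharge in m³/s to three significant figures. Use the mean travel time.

t̄ = (19.2 + 20.7 + 18.9) / 3 = 19.6 s
v_surface = L / t̄ = 17.09 / 19.6 = 0.8719 m/s
v_mean = 0.83 × 0.8719 = 0.7237 m/s
Q = A × v_mean = 22.4 × 0.7237 = 16.21 m³/s

16.2 m³/s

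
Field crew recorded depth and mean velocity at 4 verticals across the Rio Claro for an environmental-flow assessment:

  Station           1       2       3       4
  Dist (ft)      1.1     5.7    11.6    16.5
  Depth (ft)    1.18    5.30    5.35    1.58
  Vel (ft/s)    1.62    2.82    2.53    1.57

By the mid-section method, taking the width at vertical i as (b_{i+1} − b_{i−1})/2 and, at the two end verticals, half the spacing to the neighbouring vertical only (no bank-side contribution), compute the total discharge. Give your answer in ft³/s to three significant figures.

w_1 = (5.7 − 1.1)/2 = 2.3 ft; q_1 = 1.62 × 1.18 × 2.3 = 4.397 ft³/s
w_2 = (11.6 − 1.1)/2 = 5.25 ft; q_2 = 2.82 × 5.30 × 5.25 = 78.47 ft³/s
w_3 = (16.5 − 5.7)/2 = 5.4 ft; q_3 = 2.53 × 5.35 × 5.4 = 73.09 ft³/s
w_4 = (16.5 − 11.6)/2 = 2.45 ft; q_4 = 1.57 × 1.58 × 2.45 = 6.077 ft³/s
Q = Σ qᵢ = 162.0 ft³/s

162 ft³/s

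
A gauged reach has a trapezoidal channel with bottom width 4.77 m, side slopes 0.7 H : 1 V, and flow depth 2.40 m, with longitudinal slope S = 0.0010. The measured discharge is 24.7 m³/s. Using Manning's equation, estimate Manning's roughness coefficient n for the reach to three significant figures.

0.0255

A = (b + z·y)·y = (4.77 + 0.7×2.40)×2.40 = 15.48 m²
P = b + 2y√(1+z²) = 4.77 + 2×2.40×√(1+0.7²) = 10.63 m
R = A/P = 15.48/10.63 = 1.456 m
n = (1/Q)·A·R^(2/3)·S^(1/2) = (1/24.7) × 15.48 × 1.285 × 0.03162 = 0.02546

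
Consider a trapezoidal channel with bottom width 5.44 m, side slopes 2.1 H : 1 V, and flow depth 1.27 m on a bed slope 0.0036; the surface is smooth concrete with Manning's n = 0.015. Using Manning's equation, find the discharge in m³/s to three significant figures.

38.6 m³/s

A = (b + z·y)·y = (5.44 + 2.1×1.27)×1.27 = 10.30 m²
P = b + 2y√(1+z²) = 5.44 + 2×1.27×√(1+2.1²) = 11.35 m
R = A/P = 10.30/11.35 = 0.9073 m
Q = (1/n)·A·R^(2/3)·S^(1/2) = (1/0.015) × 10.30 × 0.9073^(2/3) × 0.0036^(1/2) = 38.60 m³/s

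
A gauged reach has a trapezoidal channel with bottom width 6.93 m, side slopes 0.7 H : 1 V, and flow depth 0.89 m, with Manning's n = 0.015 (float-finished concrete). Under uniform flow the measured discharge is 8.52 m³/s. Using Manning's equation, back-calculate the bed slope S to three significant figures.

A = (b + z·y)·y = (6.93 + 0.7×0.89)×0.89 = 6.722 m²
P = b + 2y√(1+z²) = 6.93 + 2×0.89×√(1+0.7²) = 9.103 m
R = A/P = 6.722/9.103 = 0.7385 m
S = (Q·n / (1·A·R^(2/3)))² = (8.52×0.015 / (1×6.722×0.8170))² = 0.0005415

0.000541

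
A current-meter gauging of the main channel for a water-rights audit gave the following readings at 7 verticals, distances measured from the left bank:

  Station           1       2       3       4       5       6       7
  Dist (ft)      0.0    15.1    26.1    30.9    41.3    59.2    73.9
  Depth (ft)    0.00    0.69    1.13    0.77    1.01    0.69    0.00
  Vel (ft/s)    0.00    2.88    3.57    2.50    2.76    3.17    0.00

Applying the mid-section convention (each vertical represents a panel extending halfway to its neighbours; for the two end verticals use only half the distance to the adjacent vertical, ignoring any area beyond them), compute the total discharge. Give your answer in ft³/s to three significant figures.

w_2 = (26.1 − 0.0)/2 = 13.05 ft; q_2 = 2.88 × 0.69 × 13.05 = 25.93 ft³/s
w_3 = (30.9 − 15.1)/2 = 7.9 ft; q_3 = 3.57 × 1.13 × 7.9 = 31.87 ft³/s
w_4 = (41.3 − 26.1)/2 = 7.6 ft; q_4 = 2.50 × 0.77 × 7.6 = 14.63 ft³/s
w_5 = (59.2 − 30.9)/2 = 14.15 ft; q_5 = 2.76 × 1.01 × 14.15 = 39.44 ft³/s
w_6 = (73.9 − 41.3)/2 = 16.3 ft; q_6 = 3.17 × 0.69 × 16.3 = 35.65 ft³/s
Stations 1, 7 contribute zero (depth or velocity is 0).
Q = Σ qᵢ = 147.5 ft³/s

148 ft³/s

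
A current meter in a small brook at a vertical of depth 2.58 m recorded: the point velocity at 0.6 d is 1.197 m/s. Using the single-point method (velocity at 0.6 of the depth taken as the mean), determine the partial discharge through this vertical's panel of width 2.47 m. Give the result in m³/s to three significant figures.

v̄ = v₀.₆ = 1.197 m/s
q = v̄ × d × w = 1.197 × 2.58 × 2.47 = 7.628 m³/s

7.63 m³/s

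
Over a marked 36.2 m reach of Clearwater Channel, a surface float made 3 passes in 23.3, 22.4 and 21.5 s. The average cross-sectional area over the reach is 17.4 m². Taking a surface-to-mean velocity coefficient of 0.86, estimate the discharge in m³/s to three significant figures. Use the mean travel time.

t̄ = (23.3 + 22.4 + 21.5) / 3 = 22.4 s
v_surface = L / t̄ = 36.2 / 22.4 = 1.616 m/s
v_mean = 0.86 × 1.616 = 1.390 m/s
Q = A × v_mean = 17.4 × 1.390 = 24.18 m³/s

24.2 m³/s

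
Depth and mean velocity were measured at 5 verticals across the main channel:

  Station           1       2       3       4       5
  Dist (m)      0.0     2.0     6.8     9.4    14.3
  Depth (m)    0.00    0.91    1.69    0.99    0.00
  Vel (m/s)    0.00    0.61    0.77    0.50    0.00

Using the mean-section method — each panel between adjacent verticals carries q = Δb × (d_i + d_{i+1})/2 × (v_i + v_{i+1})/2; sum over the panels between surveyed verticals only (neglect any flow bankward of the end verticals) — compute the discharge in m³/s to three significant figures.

7.40 m³/s

Panel 1-2: Δb = 2 m, d̄ = (0.00+0.91)/2 = 0.455, v̄ = (0.00+0.61)/2 = 0.305 → q = 2×0.455×0.305 = 0.2776 m³/s
Panel 2-3: Δb = 4.8 m, d̄ = (0.91+1.69)/2 = 1.3, v̄ = (0.61+0.77)/2 = 0.69 → q = 4.8×1.3×0.69 = 4.306 m³/s
Panel 3-4: Δb = 2.6 m, d̄ = (1.69+0.99)/2 = 1.34, v̄ = (0.77+0.50)/2 = 0.635 → q = 2.6×1.34×0.635 = 2.212 m³/s
Panel 4-5: Δb = 4.9 m, d̄ = (0.99+0.00)/2 = 0.495, v̄ = (0.50+0.00)/2 = 0.25 → q = 4.9×0.495×0.25 = 0.6064 m³/s
Q = Σ q = 7.402 m³/s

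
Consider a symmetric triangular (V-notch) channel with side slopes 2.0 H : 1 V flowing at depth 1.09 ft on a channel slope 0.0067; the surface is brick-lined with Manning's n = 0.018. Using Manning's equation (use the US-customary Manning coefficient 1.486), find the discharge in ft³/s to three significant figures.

9.95 ft³/s

A = z·y² = 2.0×1.09² = 2.376 ft²
P = 2y√(1+z²) = 2×1.09×√(1+2.0²) = 4.875 ft
R = A/P = 2.376/4.875 = 0.4875 ft
Q = (1.486/n)·A·R^(2/3)·S^(1/2) = (1.486/0.018) × 2.376 × 0.4875^(2/3) × 0.0067^(1/2) = 9.946 ft³/s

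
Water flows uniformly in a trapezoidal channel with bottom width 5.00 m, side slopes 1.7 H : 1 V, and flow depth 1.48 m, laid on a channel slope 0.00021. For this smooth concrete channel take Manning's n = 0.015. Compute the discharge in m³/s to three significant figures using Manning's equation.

A = (b + z·y)·y = (5.00 + 1.7×1.48)×1.48 = 11.12 m²
P = b + 2y√(1+z²) = 5.00 + 2×1.48×√(1+1.7²) = 10.84 m
R = A/P = 11.12/10.84 = 1.026 m
Q = (1/n)·A·R^(2/3)·S^(1/2) = (1/0.015) × 11.12 × 1.026^(2/3) × 0.00021^(1/2) = 10.93 m³/s

10.9 m³/s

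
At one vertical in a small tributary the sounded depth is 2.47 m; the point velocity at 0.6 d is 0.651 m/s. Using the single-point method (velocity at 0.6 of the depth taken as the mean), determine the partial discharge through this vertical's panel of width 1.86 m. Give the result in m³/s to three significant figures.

2.99 m³/s

v̄ = v₀.₆ = 0.651 m/s
q = v̄ × d × w = 0.6510 × 2.47 × 1.86 = 2.991 m³/s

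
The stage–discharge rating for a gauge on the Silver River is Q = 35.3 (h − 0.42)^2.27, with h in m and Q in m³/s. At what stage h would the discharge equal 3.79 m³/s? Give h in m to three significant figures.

0.794 m

h − h₀ = (Q/C)^(1/b) = (3.79/35.3)^(1/2.27) = 0.3742 m
h = 0.42 + 0.3742 = 0.7942 m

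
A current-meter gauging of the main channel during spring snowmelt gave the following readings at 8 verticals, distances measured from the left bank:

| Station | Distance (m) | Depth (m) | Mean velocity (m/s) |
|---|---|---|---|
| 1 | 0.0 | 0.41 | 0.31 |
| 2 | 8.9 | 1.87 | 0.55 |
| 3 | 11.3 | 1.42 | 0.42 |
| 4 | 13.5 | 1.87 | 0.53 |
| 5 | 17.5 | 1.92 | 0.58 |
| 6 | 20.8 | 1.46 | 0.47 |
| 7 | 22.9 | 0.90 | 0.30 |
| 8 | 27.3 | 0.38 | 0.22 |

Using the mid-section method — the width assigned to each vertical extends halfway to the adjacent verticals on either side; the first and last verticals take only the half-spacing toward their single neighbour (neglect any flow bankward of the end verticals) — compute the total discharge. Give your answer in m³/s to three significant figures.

17.8 m³/s

w_1 = (8.9 − 0.0)/2 = 4.45 m; q_1 = 0.31 × 0.41 × 4.45 = 0.5656 m³/s
w_2 = (11.3 − 0.0)/2 = 5.65 m; q_2 = 0.55 × 1.87 × 5.65 = 5.811 m³/s
w_3 = (13.5 − 8.9)/2 = 2.3 m; q_3 = 0.42 × 1.42 × 2.3 = 1.372 m³/s
w_4 = (17.5 − 11.3)/2 = 3.1 m; q_4 = 0.53 × 1.87 × 3.1 = 3.072 m³/s
w_5 = (20.8 − 13.5)/2 = 3.65 m; q_5 = 0.58 × 1.92 × 3.65 = 4.065 m³/s
w_6 = (22.9 − 17.5)/2 = 2.7 m; q_6 = 0.47 × 1.46 × 2.7 = 1.853 m³/s
w_7 = (27.3 − 20.8)/2 = 3.25 m; q_7 = 0.30 × 0.90 × 3.25 = 0.8775 m³/s
w_8 = (27.3 − 22.9)/2 = 2.2 m; q_8 = 0.22 × 0.38 × 2.2 = 0.1839 m³/s
Q = Σ qᵢ = 17.80 m³/s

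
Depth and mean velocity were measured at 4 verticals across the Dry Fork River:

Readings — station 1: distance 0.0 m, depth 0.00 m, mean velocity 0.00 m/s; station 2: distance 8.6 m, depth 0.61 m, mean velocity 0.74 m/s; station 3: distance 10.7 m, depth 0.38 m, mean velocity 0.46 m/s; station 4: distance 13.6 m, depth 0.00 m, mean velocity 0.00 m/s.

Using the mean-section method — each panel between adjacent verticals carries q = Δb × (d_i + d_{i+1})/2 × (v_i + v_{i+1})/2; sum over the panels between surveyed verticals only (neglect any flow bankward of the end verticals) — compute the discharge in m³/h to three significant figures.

Panel 1-2: Δb = 8.6 m, d̄ = (0.00+0.61)/2 = 0.305, v̄ = (0.00+0.74)/2 = 0.37 → q = 8.6×0.305×0.37 = 0.9705 m³/s
Panel 2-3: Δb = 2.1 m, d̄ = (0.61+0.38)/2 = 0.495, v̄ = (0.74+0.46)/2 = 0.6 → q = 2.1×0.495×0.6 = 0.6237 m³/s
Panel 3-4: Δb = 2.9 m, d̄ = (0.38+0.00)/2 = 0.19, v̄ = (0.46+0.00)/2 = 0.23 → q = 2.9×0.19×0.23 = 0.1267 m³/s
Q = Σ q = 1.721 m³/s
= 1.721 × 3600 = 6195 m³/h

6200 m³/h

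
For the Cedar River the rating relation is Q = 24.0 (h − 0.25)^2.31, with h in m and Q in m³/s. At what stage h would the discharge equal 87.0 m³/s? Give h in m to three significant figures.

2.00 m

h − h₀ = (Q/C)^(1/b) = (87.0/24.0)^(1/2.31) = 1.746 m
h = 0.25 + 1.746 = 1.996 m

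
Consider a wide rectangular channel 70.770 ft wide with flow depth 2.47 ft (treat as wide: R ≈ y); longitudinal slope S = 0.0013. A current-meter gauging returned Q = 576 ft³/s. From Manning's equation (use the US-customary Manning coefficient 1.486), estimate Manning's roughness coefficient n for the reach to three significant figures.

0.0297

A = b·y = 70.770 × 2.47 = 174.8 ft²
Wide channel: R ≈ y = 2.47 ft
n = (1.486/Q)·A·R^(2/3)·S^(1/2) = (1.486/576) × 174.8 × 1.827 × 0.03606 = 0.02971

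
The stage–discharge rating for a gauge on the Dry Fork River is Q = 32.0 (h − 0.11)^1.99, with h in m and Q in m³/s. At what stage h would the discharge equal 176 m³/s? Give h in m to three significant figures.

h − h₀ = (Q/C)^(1/b) = (176/32.0)^(1/1.99) = 2.355 m
h = 0.11 + 2.355 = 2.465 m

2.47 m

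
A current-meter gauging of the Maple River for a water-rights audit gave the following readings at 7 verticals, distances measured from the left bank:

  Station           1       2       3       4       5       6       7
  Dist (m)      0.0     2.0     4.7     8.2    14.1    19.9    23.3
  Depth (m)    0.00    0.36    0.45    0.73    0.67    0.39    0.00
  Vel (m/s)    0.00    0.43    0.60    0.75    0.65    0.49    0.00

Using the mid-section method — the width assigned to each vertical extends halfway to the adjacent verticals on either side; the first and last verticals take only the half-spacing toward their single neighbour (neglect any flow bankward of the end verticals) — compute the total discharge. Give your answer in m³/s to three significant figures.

7.20 m³/s

w_2 = (4.7 − 0.0)/2 = 2.35 m; q_2 = 0.43 × 0.36 × 2.35 = 0.3638 m³/s
w_3 = (8.2 − 2.0)/2 = 3.1 m; q_3 = 0.60 × 0.45 × 3.1 = 0.8370 m³/s
w_4 = (14.1 − 4.7)/2 = 4.7 m; q_4 = 0.75 × 0.73 × 4.7 = 2.573 m³/s
w_5 = (19.9 − 8.2)/2 = 5.85 m; q_5 = 0.65 × 0.67 × 5.85 = 2.548 m³/s
w_6 = (23.3 − 14.1)/2 = 4.6 m; q_6 = 0.49 × 0.39 × 4.6 = 0.8791 m³/s
Stations 1, 7 contribute zero (depth or velocity is 0).
Q = Σ qᵢ = 7.201 m³/s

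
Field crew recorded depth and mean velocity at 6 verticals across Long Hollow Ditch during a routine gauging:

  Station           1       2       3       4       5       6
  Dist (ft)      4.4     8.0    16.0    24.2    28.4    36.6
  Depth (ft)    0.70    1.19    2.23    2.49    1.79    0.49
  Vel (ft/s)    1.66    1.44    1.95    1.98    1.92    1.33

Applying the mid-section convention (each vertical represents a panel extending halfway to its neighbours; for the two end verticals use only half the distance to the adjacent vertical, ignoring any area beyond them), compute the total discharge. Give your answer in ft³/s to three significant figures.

w_1 = (8.0 − 4.4)/2 = 1.8 ft; q_1 = 1.66 × 0.70 × 1.8 = 2.092 ft³/s
w_2 = (16.0 − 4.4)/2 = 5.8 ft; q_2 = 1.44 × 1.19 × 5.8 = 9.939 ft³/s
w_3 = (24.2 − 8.0)/2 = 8.1 ft; q_3 = 1.95 × 2.23 × 8.1 = 35.22 ft³/s
w_4 = (28.4 − 16.0)/2 = 6.2 ft; q_4 = 1.98 × 2.49 × 6.2 = 30.57 ft³/s
w_5 = (36.6 − 24.2)/2 = 6.2 ft; q_5 = 1.92 × 1.79 × 6.2 = 21.31 ft³/s
w_6 = (36.6 − 28.4)/2 = 4.1 ft; q_6 = 1.33 × 0.49 × 4.1 = 2.672 ft³/s
Q = Σ qᵢ = 101.8 ft³/s

102 ft³/s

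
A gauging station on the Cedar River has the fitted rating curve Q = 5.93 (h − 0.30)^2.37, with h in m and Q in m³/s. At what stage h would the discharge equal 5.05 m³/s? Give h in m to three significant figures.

1.23 m

h − h₀ = (Q/C)^(1/b) = (5.05/5.93)^(1/2.37) = 0.9345 m
h = 0.30 + 0.9345 = 1.234 m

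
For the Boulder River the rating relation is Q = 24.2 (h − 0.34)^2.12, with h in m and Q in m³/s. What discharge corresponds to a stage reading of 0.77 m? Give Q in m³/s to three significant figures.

Q = 24.2 × (0.77 − 0.34)^2.12 = 24.2 × 0.43^2.12 = 4.044 m³/s

4.04 m³/s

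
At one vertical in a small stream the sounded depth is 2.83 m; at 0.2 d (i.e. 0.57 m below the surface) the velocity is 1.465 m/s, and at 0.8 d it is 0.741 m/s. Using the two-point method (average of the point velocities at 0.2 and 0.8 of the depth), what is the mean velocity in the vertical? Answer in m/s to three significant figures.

v̄ = (1.465 + 0.741) / 2 = 1.103 m/s

1.10 m/s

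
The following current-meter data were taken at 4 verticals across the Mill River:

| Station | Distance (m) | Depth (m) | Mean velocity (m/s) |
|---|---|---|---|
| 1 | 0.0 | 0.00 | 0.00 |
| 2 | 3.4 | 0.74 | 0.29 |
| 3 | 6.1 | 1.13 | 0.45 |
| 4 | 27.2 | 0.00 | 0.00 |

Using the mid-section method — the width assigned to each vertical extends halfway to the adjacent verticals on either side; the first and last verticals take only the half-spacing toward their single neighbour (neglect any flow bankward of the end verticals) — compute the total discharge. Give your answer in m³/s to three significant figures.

w_2 = (6.1 − 0.0)/2 = 3.05 m; q_2 = 0.29 × 0.74 × 3.05 = 0.6545 m³/s
w_3 = (27.2 − 3.4)/2 = 11.9 m; q_3 = 0.45 × 1.13 × 11.9 = 6.051 m³/s
Stations 1, 4 contribute zero (depth or velocity is 0).
Q = Σ qᵢ = 6.706 m³/s

6.71 m³/s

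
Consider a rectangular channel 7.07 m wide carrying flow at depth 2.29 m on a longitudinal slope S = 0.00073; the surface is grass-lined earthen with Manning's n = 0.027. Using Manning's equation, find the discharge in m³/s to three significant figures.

20.2 m³/s

A = b·y = 7.07 × 2.29 = 16.19 m²
P = b + 2y = 7.07 + 2×2.29 = 11.65 m
R = A/P = 16.19/11.65 = 1.390 m
Q = (1/n)·A·R^(2/3)·S^(1/2) = (1/0.027) × 16.19 × 1.390^(2/3) × 0.00073^(1/2) = 20.18 m³/s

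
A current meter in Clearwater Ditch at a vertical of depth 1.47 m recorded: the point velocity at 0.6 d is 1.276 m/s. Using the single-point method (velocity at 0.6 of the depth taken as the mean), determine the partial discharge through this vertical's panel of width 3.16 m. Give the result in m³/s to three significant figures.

v̄ = v₀.₆ = 1.276 m/s
q = v̄ × d × w = 1.276 × 1.47 × 3.16 = 5.927 m³/s

5.93 m³/s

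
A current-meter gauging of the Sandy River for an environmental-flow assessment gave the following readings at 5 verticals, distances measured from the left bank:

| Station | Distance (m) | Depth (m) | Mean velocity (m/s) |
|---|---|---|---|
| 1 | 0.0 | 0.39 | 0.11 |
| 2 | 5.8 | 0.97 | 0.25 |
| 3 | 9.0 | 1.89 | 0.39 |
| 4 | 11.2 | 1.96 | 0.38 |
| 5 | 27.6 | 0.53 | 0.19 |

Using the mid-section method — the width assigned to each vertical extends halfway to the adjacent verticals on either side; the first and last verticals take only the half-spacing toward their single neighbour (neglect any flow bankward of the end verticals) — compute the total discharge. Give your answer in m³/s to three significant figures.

11.0 m³/s

w_1 = (5.8 − 0.0)/2 = 2.9 m; q_1 = 0.11 × 0.39 × 2.9 = 0.1244 m³/s
w_2 = (9.0 − 0.0)/2 = 4.5 m; q_2 = 0.25 × 0.97 × 4.5 = 1.091 m³/s
w_3 = (11.2 − 5.8)/2 = 2.7 m; q_3 = 0.39 × 1.89 × 2.7 = 1.990 m³/s
w_4 = (27.6 − 9.0)/2 = 9.3 m; q_4 = 0.38 × 1.96 × 9.3 = 6.927 m³/s
w_5 = (27.6 − 11.2)/2 = 8.2 m; q_5 = 0.19 × 0.53 × 8.2 = 0.8257 m³/s
Q = Σ qᵢ = 10.96 m³/s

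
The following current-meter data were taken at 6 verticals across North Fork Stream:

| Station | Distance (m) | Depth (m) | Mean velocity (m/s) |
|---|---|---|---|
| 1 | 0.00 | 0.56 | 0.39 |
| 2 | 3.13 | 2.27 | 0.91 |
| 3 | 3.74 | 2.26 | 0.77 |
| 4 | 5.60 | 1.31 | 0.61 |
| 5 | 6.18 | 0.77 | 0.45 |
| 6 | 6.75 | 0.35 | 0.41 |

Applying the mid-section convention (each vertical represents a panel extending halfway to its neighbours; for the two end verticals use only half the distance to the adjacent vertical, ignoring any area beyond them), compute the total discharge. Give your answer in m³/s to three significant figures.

w_1 = (3.13 − 0.00)/2 = 1.565 m; q_1 = 0.39 × 0.56 × 1.565 = 0.3418 m³/s
w_2 = (3.74 − 0.00)/2 = 1.87 m; q_2 = 0.91 × 2.27 × 1.87 = 3.863 m³/s
w_3 = (5.60 − 3.13)/2 = 1.235 m; q_3 = 0.77 × 2.26 × 1.235 = 2.149 m³/s
w_4 = (6.18 − 3.74)/2 = 1.22 m; q_4 = 0.61 × 1.31 × 1.22 = 0.9749 m³/s
w_5 = (6.75 − 5.60)/2 = 0.575 m; q_5 = 0.45 × 0.77 × 0.575 = 0.1992 m³/s
w_6 = (6.75 − 6.18)/2 = 0.285 m; q_6 = 0.41 × 0.35 × 0.285 = 0.04090 m³/s
Q = Σ qᵢ = 7.569 m³/s

7.57 m³/s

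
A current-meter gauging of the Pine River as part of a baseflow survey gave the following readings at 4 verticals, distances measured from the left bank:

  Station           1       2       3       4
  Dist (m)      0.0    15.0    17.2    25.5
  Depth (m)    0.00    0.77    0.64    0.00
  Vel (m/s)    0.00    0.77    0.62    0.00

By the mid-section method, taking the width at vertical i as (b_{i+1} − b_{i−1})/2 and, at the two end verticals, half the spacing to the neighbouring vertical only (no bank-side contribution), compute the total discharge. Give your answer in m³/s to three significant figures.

7.18 m³/s

w_2 = (17.2 − 0.0)/2 = 8.6 m; q_2 = 0.77 × 0.77 × 8.6 = 5.099 m³/s
w_3 = (25.5 − 15.0)/2 = 5.25 m; q_3 = 0.62 × 0.64 × 5.25 = 2.083 m³/s
Stations 1, 4 contribute zero (depth or velocity is 0).
Q = Σ qᵢ = 7.182 m³/s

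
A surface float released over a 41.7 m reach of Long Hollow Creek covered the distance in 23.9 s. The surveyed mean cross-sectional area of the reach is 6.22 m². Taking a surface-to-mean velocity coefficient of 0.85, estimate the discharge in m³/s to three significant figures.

v_surface = L / t̄ = 41.7 / 23.9 = 1.745 m/s
v_mean = 0.85 × 1.745 = 1.483 m/s
Q = A × v_mean = 6.22 × 1.483 = 9.225 m³/s

9.22 m³/s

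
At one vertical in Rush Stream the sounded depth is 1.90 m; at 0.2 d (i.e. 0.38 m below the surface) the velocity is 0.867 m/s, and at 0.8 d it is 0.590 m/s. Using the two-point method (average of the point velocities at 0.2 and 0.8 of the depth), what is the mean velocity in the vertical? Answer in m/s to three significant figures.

0.729 m/s

v̄ = (0.867 + 0.590) / 2 = 0.7285 m/s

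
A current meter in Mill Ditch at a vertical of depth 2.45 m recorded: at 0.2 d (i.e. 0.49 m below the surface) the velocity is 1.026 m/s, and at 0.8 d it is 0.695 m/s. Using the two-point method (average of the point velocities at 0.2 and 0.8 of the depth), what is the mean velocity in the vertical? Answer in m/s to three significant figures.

v̄ = (1.026 + 0.695) / 2 = 0.8605 m/s

0.861 m/s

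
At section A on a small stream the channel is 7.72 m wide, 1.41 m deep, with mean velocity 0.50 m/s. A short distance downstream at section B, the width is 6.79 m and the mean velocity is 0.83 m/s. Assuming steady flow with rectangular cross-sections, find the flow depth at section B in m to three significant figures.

0.966 m

Q = A₁V₁ = (7.72×1.41) × 0.50 = 5.443 m³/s
d₂ = Q/(b₂ V₂) = 5.443/(6.79×0.83) = 0.9657 m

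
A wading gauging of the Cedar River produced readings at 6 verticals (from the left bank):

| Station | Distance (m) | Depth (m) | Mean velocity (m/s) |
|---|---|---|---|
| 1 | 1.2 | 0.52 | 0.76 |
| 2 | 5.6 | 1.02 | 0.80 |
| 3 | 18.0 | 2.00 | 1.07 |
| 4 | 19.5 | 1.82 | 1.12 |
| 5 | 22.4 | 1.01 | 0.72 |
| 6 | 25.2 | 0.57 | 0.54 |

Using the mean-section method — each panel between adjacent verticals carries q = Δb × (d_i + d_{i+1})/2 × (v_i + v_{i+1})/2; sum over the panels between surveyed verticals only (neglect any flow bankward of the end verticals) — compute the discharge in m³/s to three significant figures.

28.5 m³/s

Panel 1-2: Δb = 4.4 m, d̄ = (0.52+1.02)/2 = 0.77, v̄ = (0.76+0.80)/2 = 0.78 → q = 4.4×0.77×0.78 = 2.643 m³/s
Panel 2-3: Δb = 12.4 m, d̄ = (1.02+2.00)/2 = 1.51, v̄ = (0.80+1.07)/2 = 0.935 → q = 12.4×1.51×0.935 = 17.51 m³/s
Panel 3-4: Δb = 1.5 m, d̄ = (2.00+1.82)/2 = 1.91, v̄ = (1.07+1.12)/2 = 1.095 → q = 1.5×1.91×1.095 = 3.137 m³/s
Panel 4-5: Δb = 2.9 m, d̄ = (1.82+1.01)/2 = 1.415, v̄ = (1.12+0.72)/2 = 0.92 → q = 2.9×1.415×0.92 = 3.775 m³/s
Panel 5-6: Δb = 2.8 m, d̄ = (1.01+0.57)/2 = 0.79, v̄ = (0.72+0.54)/2 = 0.63 → q = 2.8×0.79×0.63 = 1.394 m³/s
Q = Σ q = 28.46 m³/s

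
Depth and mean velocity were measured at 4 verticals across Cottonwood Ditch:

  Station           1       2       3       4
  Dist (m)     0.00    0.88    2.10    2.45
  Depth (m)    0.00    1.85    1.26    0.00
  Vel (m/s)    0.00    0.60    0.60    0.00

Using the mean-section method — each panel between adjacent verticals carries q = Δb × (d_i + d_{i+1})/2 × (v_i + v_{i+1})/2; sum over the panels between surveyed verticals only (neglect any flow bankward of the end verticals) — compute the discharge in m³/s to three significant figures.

Panel 1-2: Δb = 0.88 m, d̄ = (0.00+1.85)/2 = 0.925, v̄ = (0.00+0.60)/2 = 0.3 → q = 0.88×0.925×0.3 = 0.2442 m³/s
Panel 2-3: Δb = 1.22 m, d̄ = (1.85+1.26)/2 = 1.555, v̄ = (0.60+0.60)/2 = 0.6 → q = 1.22×1.555×0.6 = 1.138 m³/s
Panel 3-4: Δb = 0.35 m, d̄ = (1.26+0.00)/2 = 0.63, v̄ = (0.60+0.00)/2 = 0.3 → q = 0.35×0.63×0.3 = 0.06615 m³/s
Q = Σ q = 1.449 m³/s

1.45 m³/s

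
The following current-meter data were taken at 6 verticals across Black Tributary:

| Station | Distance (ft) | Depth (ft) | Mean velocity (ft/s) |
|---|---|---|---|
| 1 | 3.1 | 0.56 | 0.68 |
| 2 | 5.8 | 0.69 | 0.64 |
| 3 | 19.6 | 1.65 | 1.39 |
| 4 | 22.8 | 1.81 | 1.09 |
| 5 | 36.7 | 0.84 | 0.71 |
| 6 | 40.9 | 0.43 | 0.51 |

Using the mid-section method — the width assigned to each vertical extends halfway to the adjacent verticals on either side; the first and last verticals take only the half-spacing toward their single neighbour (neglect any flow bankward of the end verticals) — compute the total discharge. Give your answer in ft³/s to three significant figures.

w_1 = (5.8 − 3.1)/2 = 1.35 ft; q_1 = 0.68 × 0.56 × 1.35 = 0.5141 ft³/s
w_2 = (19.6 − 3.1)/2 = 8.25 ft; q_2 = 0.64 × 0.69 × 8.25 = 3.643 ft³/s
w_3 = (22.8 − 5.8)/2 = 8.5 ft; q_3 = 1.39 × 1.65 × 8.5 = 19.49 ft³/s
w_4 = (36.7 − 19.6)/2 = 8.55 ft; q_4 = 1.09 × 1.81 × 8.55 = 16.87 ft³/s
w_5 = (40.9 − 22.8)/2 = 9.05 ft; q_5 = 0.71 × 0.84 × 9.05 = 5.397 ft³/s
w_6 = (40.9 − 36.7)/2 = 2.1 ft; q_6 = 0.51 × 0.43 × 2.1 = 0.4605 ft³/s
Q = Σ qᵢ = 46.38 ft³/s

46.4 ft³/s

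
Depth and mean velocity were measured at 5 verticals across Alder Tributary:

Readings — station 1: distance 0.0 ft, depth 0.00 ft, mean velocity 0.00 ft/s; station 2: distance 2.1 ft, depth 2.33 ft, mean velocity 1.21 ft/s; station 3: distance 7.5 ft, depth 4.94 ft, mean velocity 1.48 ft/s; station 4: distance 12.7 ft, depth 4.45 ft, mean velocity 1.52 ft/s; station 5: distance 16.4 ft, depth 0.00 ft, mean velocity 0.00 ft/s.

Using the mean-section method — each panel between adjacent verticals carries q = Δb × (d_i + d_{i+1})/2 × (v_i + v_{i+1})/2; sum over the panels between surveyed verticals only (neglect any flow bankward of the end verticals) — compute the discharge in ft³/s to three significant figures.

70.8 ft³/s

Panel 1-2: Δb = 2.1 ft, d̄ = (0.00+2.33)/2 = 1.165, v̄ = (0.00+1.21)/2 = 0.605 → q = 2.1×1.165×0.605 = 1.480 ft³/s
Panel 2-3: Δb = 5.4 ft, d̄ = (2.33+4.94)/2 = 3.635, v̄ = (1.21+1.48)/2 = 1.345 → q = 5.4×3.635×1.345 = 26.40 ft³/s
Panel 3-4: Δb = 5.2 ft, d̄ = (4.94+4.45)/2 = 4.695, v̄ = (1.48+1.52)/2 = 1.5 → q = 5.2×4.695×1.5 = 36.62 ft³/s
Panel 4-5: Δb = 3.7 ft, d̄ = (4.45+0.00)/2 = 2.225, v̄ = (1.52+0.00)/2 = 0.76 → q = 3.7×2.225×0.76 = 6.257 ft³/s
Q = Σ q = 70.76 ft³/s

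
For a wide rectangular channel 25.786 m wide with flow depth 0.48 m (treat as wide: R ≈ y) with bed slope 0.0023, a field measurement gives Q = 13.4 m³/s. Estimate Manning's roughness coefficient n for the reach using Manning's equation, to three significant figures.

0.0272

A = b·y = 25.786 × 0.48 = 12.38 m²
Wide channel: R ≈ y = 0.48 m
n = (1/Q)·A·R^(2/3)·S^(1/2) = (1/13.4) × 12.38 × 0.6130 × 0.04796 = 0.02716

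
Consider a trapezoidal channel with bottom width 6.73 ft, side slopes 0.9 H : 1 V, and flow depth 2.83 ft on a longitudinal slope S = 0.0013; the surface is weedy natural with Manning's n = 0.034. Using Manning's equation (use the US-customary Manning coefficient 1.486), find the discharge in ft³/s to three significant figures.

A = (b + z·y)·y = (6.73 + 0.9×2.83)×2.83 = 26.25 ft²
P = b + 2y√(1+z²) = 6.73 + 2×2.83×√(1+0.9²) = 14.34 ft
R = A/P = 26.25/14.34 = 1.830 ft
Q = (1.486/n)·A·R^(2/3)·S^(1/2) = (1.486/0.034) × 26.25 × 1.830^(2/3) × 0.0013^(1/2) = 61.90 ft³/s

61.9 ft³/s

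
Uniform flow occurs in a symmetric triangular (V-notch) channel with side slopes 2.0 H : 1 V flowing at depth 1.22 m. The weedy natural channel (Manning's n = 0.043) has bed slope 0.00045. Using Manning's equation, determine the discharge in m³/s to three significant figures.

A = z·y² = 2.0×1.22² = 2.977 m²
P = 2y√(1+z²) = 2×1.22×√(1+2.0²) = 5.456 m
R = A/P = 2.977/5.456 = 0.5456 m
Q = (1/n)·A·R^(2/3)·S^(1/2) = (1/0.043) × 2.977 × 0.5456^(2/3) × 0.00045^(1/2) = 0.9806 m³/s

0.981 m³/s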